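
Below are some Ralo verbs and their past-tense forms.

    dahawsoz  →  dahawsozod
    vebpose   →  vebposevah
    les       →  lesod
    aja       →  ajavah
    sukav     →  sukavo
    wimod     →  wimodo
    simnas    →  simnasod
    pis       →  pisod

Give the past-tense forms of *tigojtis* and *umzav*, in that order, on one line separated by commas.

tigojtisod, umzavo

The suffix is conditioned by the final sound: -od when the stem ends in a sibilant (*dahawsoz*, *les*, *simnas*, *pis*); -o when the stem ends in a non-sibilant consonant (*sukav*, *wimod*); -vah when the stem ends in a vowel (*vebpose*, *aja*).
Since the final sound of *tigojtis* is /s/ (a sibilant), it takes -od, giving *tigojtisod*.
*umzav*: final sound = /v/, a non-sibilant consonant → -o → *umzavo*.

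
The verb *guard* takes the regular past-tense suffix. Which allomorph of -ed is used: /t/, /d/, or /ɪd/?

/ɪd/

The stem *guard* ends in /t/ or /d/.
The -ed suffix is realized as /ɪd/ after /t, d/; as /t/ after other voiceless consonants; and as /d/ after other voiced sounds.
So -ed on *guard* is pronounced /ɪd/.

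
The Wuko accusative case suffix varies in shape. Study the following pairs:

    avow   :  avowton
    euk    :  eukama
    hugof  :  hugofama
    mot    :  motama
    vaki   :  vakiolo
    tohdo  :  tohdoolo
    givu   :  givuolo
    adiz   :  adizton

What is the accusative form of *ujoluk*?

Looking at the final sound of each stem: -ama when the stem ends in a voiceless consonant (*euk*, *hugof*, *mot*); -ton when the stem ends in a voiced consonant (*avow*, *adiz*); -olo when the stem ends in a vowel (*vaki*, *tohdo*, *givu*).
Since the final sound of *ujoluk* is /k/ (a voiceless consonant), it takes -ama, giving *ujolukama*.

ujolukama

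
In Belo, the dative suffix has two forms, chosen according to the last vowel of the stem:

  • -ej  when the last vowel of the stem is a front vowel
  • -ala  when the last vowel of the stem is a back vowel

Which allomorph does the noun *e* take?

*e*: last vowel = /e/, a front vowel → -ej.

-ej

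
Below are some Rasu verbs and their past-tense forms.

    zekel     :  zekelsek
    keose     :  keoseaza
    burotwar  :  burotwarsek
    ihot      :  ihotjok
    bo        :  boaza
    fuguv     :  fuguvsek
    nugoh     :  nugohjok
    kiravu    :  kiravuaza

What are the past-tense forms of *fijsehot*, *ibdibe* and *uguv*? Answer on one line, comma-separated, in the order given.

Looking at the final sound of each stem: -jok when the stem ends in a voiceless consonant (*ihot*, *nugoh*); -sek when the stem ends in a voiced consonant (*zekel*, *burotwar*, *fuguv*); -aza when the stem ends in a vowel (*keose*, *bo*, *kiravu*).
*fijsehot*: final sound = /t/, a voiceless consonant → -jok → *fijsehotjok*.
*ibdibe*: final sound = /e/, a vowel → -aza → *ibdibeaza*.
The final sound of *uguv* is /v/, which is a voiced consonant, so the suffix is -sek, giving *uguvsek*.

fijsehotjok, ibdibeaza, uguvsek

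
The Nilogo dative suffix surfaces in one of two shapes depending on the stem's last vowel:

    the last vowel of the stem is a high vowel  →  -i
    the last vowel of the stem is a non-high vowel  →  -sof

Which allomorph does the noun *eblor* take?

-sof

The last vowel of *eblor* is /o/, which is a non-high vowel, so the suffix is -sof.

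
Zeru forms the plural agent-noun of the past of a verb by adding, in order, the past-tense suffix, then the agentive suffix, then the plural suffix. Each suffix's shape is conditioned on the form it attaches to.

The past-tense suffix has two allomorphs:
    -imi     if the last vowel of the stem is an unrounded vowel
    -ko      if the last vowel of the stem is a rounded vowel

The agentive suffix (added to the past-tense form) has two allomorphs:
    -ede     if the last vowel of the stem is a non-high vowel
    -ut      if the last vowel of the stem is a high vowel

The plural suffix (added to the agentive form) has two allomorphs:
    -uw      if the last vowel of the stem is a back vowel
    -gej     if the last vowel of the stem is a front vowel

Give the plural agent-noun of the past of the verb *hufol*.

hufolkoedegej

*hufol*: last vowel = /o/, a rounded vowel → -ko → *hufolko*.
The past-tense form *hufolko* — last vowel /o/ (a non-high vowel) → -ede → *hufolkoede*.
The agentive form *hufolkoede* — last vowel /e/ (a front vowel) → -gej → *hufolkoedegej*.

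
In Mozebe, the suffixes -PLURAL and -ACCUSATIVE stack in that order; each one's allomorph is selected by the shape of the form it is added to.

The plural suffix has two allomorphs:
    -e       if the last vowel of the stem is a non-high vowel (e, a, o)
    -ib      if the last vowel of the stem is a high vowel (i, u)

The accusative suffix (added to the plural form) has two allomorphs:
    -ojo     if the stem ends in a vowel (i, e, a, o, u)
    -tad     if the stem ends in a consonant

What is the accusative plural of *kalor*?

The last vowel of *kalor* is /o/, which is a non-high vowel, so the plural suffix is -e, giving *kalore*.
The final sound of the plural form *kalore* is /e/, which is a vowel, so the accusative suffix is -ojo, giving *kaloreojo*.

kaloreojo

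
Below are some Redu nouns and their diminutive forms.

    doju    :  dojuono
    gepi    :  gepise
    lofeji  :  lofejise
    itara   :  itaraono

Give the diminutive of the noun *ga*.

The alternation tracks the last vowel of the stem — -se when the last vowel of the stem is a front vowel (*gepi*, *lofeji*); -ono when the last vowel of the stem is a back vowel (*doju*, *itara*).
Since the last vowel of *ga* is /a/ (a back vowel), it takes -ono, giving *gaono*.

gaono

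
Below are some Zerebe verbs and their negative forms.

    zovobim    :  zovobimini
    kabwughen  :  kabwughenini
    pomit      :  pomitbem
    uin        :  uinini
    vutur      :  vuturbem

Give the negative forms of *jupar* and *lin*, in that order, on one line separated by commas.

juparbem, linini

The alternation tracks the final consonant of the stem — -ini when the stem ends in a nasal (*zovobim*, *kabwughen*, *uin*); -bem when the stem ends in a non-nasal consonant (*pomit*, *vutur*).
*jupar* — final consonant /r/ (non-nasal) → -bem → *juparbem*.
*lin* — final consonant /n/ (a nasal) → -ini → *linini*.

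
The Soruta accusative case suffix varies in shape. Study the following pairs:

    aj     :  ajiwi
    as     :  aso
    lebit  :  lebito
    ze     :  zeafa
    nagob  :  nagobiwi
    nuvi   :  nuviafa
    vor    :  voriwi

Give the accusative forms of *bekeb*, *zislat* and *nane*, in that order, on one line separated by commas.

The suffix is conditioned by the final sound: -o when the stem ends in a voiceless consonant (*as*, *lebit*); -iwi when the stem ends in a voiced consonant (*aj*, *nagob*, *vor*); -afa when the stem ends in a vowel (*ze*, *nuvi*).
*bekeb* — final sound /b/ (a voiced consonant) → -iwi → *bekebiwi*.
*zislat*: final sound = /t/, a voiceless consonant → -o → *zislato*.
*nane* — final sound /e/ (a vowel) → -afa → *naneafa*.

bekebiwi, zislato, naneafa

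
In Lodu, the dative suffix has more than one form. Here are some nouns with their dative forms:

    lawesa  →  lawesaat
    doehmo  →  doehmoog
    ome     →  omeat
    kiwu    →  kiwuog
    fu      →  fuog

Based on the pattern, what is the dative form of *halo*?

The alternation tracks the last vowel of the stem — -og when the last vowel of the stem is a rounded vowel (*doehmo*, *kiwu*, *fu*); -at when the last vowel of the stem is an unrounded vowel (*lawesa*, *ome*).
*halo*: last vowel = /o/, a rounded vowel → -og → *haloog*.

haloog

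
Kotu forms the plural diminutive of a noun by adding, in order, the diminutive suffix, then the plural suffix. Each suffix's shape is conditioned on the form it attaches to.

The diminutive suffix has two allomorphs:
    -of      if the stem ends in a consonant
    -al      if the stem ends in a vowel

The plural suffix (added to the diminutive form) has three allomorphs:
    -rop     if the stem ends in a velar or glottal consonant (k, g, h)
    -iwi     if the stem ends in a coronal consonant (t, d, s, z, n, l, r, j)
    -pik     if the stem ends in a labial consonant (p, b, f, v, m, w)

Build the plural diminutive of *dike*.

dikealiwi

*dike*: final sound = /e/, a vowel → -al → *dikeal*.
The diminutive form *dikeal*: final consonant = /l/, coronal → -iwi → *dikealiwi*.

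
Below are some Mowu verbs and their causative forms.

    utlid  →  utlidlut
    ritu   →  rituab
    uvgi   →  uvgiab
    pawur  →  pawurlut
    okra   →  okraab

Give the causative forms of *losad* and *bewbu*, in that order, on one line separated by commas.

The suffix is conditioned by the final sound: -lut when the stem ends in a consonant (*utlid*, *pawur*); -ab when the stem ends in a vowel (*ritu*, *uvgi*, *okra*).
Since the final sound of *losad* is /d/ (a consonant), it takes -lut, giving *losadlut*.
*bewbu* — final sound /u/ (a vowel) → -ab → *bewbuab*.

losadlut, bewbuab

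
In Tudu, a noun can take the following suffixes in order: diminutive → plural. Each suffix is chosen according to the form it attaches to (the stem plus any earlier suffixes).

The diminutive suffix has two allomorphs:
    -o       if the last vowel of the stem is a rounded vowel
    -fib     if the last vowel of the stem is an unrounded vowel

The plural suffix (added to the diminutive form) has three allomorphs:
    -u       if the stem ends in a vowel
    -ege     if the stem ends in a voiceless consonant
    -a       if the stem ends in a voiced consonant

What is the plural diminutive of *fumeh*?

*fumeh*: last vowel = /e/, an unrounded vowel → -fib → *fumehfib*.
The final sound of the diminutive form *fumehfib* is /b/, which is a voiced consonant, so the plural suffix is -a, giving *fumehfiba*.

fumehfiba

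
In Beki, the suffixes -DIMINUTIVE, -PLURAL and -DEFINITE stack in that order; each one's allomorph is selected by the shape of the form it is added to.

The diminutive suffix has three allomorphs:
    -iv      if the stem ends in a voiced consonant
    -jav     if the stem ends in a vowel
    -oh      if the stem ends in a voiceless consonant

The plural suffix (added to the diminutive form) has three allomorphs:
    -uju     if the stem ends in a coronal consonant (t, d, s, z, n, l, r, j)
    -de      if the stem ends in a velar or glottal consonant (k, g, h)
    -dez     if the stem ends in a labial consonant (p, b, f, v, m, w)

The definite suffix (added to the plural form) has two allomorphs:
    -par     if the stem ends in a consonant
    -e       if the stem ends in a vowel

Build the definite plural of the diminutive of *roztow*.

roztowivdezpar

*roztow*: final sound = /w/, a voiced consonant → -iv → *roztowiv*.
The diminutive form *roztowiv*: final consonant = /v/, labial → -dez → *roztowivdez*.
The final sound of the plural form *roztowivdez* is /z/, which is a consonant, so the definite suffix is -par, giving *roztowivdezpar*.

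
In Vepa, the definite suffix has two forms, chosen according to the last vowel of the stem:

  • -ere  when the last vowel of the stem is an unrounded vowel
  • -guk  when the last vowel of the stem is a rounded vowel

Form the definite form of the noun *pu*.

puguk

Since the last vowel of *pu* is /u/ (a rounded vowel), it takes -guk, giving *puguk*.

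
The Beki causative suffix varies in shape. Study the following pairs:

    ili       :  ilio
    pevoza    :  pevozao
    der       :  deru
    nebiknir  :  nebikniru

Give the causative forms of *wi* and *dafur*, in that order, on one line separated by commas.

wio, dafuru

Looking at the final sound of each stem: -u when the stem ends in a consonant (*der*, *nebiknir*); -o when the stem ends in a vowel (*ili*, *pevoza*).
The final sound of *wi* is /i/, which is a vowel, so the suffix is -o, giving *wio*.
The final sound of *dafur* is /r/, which is a consonant, so the suffix is -u, giving *dafuru*.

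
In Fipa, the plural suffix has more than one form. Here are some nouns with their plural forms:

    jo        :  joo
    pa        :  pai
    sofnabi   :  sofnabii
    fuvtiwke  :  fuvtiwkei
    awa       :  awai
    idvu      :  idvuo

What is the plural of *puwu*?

puwuo

The pattern is rounding harmony: -o when the last vowel of the stem is a rounded vowel (*jo*, *idvu*); -i when the last vowel of the stem is an unrounded vowel (*pa*, *sofnabi*, *fuvtiwke*, *awa*).
*puwu* — last vowel /u/ (a rounded vowel) → -o → *puwuo*.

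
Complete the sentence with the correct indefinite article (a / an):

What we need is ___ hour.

an

The indefinite article is chosen by the initial *sound* of the following word, not its spelling.
*hour* begins with the sound /aʊ/ (silent h) — a vowel sound.
So the article is *an*: What we need is an hour.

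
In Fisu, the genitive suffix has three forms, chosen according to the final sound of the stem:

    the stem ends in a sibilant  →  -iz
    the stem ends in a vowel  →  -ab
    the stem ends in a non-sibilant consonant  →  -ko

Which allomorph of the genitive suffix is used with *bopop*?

*bopop* — final sound /p/ (a non-sibilant consonant) → -ko.

-ko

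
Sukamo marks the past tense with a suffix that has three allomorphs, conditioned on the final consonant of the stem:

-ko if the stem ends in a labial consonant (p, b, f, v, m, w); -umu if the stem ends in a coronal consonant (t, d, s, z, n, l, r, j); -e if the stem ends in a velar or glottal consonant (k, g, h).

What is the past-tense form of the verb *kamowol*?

kamowolumu

*kamowol*: final consonant = /l/, coronal → -umu → *kamowolumu*.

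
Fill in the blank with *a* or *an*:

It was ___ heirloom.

The indefinite article is chosen by the initial *sound* of the following word, not its spelling.
*heirloom* begins with the sound /ɛ/ (silent h) — a vowel sound.
So the article is *an*: It was an heirloom.

an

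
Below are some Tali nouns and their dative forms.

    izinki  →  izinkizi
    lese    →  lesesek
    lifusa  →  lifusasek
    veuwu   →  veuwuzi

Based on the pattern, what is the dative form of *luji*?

lujizi

The pattern is height harmony: -zi when the last vowel of the stem is a high vowel (*izinki*, *veuwu*); -sek when the last vowel of the stem is a non-high vowel (*lese*, *lifusa*).
*luji*: last vowel = /i/, a high vowel → -zi → *lujizi*.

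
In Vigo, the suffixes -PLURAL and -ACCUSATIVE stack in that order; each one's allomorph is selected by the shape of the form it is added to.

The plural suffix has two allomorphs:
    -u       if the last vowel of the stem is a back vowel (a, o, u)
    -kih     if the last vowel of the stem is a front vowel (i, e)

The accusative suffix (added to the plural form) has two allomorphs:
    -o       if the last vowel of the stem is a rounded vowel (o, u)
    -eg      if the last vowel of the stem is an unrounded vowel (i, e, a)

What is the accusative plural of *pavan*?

Since the last vowel of *pavan* is /a/ (a back vowel), it takes -u, giving *pavanu*.
The plural form *pavanu* — last vowel /u/ (a rounded vowel) → -o → *pavanuo*.

pavanuo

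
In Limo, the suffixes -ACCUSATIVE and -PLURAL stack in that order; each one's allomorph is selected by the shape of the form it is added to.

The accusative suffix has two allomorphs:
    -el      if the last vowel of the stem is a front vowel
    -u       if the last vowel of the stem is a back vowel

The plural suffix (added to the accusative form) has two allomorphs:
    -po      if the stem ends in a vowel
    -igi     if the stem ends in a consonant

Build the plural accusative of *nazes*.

nazeseligi

*nazes*: last vowel = /e/, a front vowel → -el → *nazesel*.
The accusative form *nazesel* — final sound /l/ (a consonant) → -igi → *nazeseligi*.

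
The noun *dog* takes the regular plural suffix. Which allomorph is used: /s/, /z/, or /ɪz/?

/z/

The stem *dog* ends in a voiced non-sibilant sound.
The plural suffix surfaces as /ɪz/ after sibilants, /s/ after other voiceless consonants, and /z/ after other voiced sounds.
So the plural -s on *dog* is pronounced /z/.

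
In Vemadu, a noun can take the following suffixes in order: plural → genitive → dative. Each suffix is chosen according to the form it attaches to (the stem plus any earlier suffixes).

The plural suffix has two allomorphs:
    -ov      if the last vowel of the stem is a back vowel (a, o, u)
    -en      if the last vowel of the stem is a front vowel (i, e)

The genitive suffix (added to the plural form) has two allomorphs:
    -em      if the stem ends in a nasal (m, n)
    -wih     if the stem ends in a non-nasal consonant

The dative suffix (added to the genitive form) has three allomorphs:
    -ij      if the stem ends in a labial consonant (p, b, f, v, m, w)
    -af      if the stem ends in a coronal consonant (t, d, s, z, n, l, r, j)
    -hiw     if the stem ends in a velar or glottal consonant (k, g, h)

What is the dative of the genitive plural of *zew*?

zewenemij

*zew* — last vowel /e/ (a front vowel) → -en → *zewen*.
The plural form *zewen*: final consonant = /n/, a nasal → -em → *zewenem*.
The genitive form *zewenem* — final consonant /m/ (labial) → -ij → *zewenemij*.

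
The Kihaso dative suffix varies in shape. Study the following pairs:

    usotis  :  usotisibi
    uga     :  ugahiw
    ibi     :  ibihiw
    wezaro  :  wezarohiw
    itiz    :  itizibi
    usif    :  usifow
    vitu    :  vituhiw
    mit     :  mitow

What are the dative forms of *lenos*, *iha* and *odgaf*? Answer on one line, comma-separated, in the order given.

The alternation tracks the final sound of the stem — -ibi when the stem ends in a sibilant (*usotis*, *itiz*); -ow when the stem ends in a non-sibilant consonant (*usif*, *mit*); -hiw when the stem ends in a vowel (*uga*, *ibi*, *wezaro*, *vitu*).
Since the final sound of *lenos* is /s/ (a sibilant), it takes -ibi, giving *lenosibi*.
*iha* — final sound /a/ (a vowel) → -hiw → *ihahiw*.
*odgaf*: final sound = /f/, a non-sibilant consonant → -ow → *odgafow*.

lenosibi, ihahiw, odgafow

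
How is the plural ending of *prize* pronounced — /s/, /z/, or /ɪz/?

/ɪz/

The stem *prize* ends in a sibilant (/s, z, ʃ, ʒ, tʃ, dʒ/).
The plural suffix surfaces as /ɪz/ after sibilants, /s/ after other voiceless consonants, and /z/ after other voiced sounds.
So the plural -s on *prize* is pronounced /ɪz/.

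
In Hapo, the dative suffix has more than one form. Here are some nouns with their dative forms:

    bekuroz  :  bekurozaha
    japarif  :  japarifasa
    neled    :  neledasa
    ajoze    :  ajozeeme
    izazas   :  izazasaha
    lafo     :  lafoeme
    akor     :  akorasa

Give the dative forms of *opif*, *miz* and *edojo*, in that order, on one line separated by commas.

opifasa, mizaha, edojoeme

The suffix is conditioned by the final sound: -aha when the stem ends in a sibilant (*bekuroz*, *izazas*); -asa when the stem ends in a non-sibilant consonant (*japarif*, *neled*, *akor*); -eme when the stem ends in a vowel (*ajoze*, *lafo*).
*opif*: final sound = /f/, a non-sibilant consonant → -asa → *opifasa*.
*miz* — final sound /z/ (a sibilant) → -aha → *mizaha*.
*edojo* — final sound /o/ (a vowel) → -eme → *edojoeme*.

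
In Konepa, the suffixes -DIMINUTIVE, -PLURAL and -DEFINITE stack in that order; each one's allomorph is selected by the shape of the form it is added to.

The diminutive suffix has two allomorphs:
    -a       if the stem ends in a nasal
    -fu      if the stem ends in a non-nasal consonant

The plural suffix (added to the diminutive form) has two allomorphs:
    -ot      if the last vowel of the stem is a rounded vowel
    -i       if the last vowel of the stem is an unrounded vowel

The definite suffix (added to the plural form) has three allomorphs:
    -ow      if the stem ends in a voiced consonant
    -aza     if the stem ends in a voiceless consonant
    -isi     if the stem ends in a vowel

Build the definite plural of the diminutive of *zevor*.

zevorfuotaza

*zevor*: final consonant = /r/, non-nasal → -fu → *zevorfu*.
The last vowel of the diminutive form *zevorfu* is /u/, which is a rounded vowel, so the plural suffix is -ot, giving *zevorfuot*.
Since the final sound of the plural form *zevorfuot* is /t/ (a voiceless consonant), it takes -aza, giving *zevorfuotaza*.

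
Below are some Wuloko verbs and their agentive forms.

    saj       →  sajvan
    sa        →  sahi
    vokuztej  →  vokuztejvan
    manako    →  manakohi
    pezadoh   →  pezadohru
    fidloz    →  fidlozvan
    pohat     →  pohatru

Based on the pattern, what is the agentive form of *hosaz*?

hosazvan

Looking at the final sound of each stem: -ru when the stem ends in a voiceless consonant (*pezadoh*, *pohat*); -van when the stem ends in a voiced consonant (*saj*, *vokuztej*, *fidloz*); -hi when the stem ends in a vowel (*sa*, *manako*).
*hosaz* — final sound /z/ (a voiced consonant) → -van → *hosazvan*.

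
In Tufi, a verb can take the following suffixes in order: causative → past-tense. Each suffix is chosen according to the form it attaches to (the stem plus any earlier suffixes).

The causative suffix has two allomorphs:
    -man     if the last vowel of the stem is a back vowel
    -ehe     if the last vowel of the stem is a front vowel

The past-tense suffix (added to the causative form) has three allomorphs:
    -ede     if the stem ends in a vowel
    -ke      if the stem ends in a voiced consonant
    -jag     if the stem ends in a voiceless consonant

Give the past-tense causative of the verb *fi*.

fieheede

The last vowel of *fi* is /i/, which is a front vowel, so the causative suffix is -ehe, giving *fiehe*.
The causative form *fiehe*: final sound = /e/, a vowel → -ede → *fieheede*.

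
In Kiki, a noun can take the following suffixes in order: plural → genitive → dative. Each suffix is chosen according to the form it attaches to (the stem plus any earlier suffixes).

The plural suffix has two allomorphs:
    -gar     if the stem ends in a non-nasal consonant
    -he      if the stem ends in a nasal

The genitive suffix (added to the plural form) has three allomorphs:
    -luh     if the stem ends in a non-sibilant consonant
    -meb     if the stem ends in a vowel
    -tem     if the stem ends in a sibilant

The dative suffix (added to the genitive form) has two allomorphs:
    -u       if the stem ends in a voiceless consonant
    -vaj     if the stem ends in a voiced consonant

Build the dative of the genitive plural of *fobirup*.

fobirupgarluhu

*fobirup* — final consonant /p/ (non-nasal) → -gar → *fobirupgar*.
Since the final sound of the plural form *fobirupgar* is /r/ (a non-sibilant consonant), it takes -luh, giving *fobirupgarluh*.
The final consonant of the genitive form *fobirupgarluh* is /h/, which is voiceless, so the dative suffix is -u, giving *fobirupgarluhu*.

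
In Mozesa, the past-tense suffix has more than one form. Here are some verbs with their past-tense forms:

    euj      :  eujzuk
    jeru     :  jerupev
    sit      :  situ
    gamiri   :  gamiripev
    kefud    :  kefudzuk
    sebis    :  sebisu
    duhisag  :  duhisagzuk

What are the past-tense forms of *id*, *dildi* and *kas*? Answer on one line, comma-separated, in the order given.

Looking at the final sound of each stem: -u when the stem ends in a voiceless consonant (*sit*, *sebis*); -zuk when the stem ends in a voiced consonant (*euj*, *kefud*, *duhisag*); -pev when the stem ends in a vowel (*jeru*, *gamiri*).
*id*: final sound = /d/, a voiced consonant → -zuk → *idzuk*.
Since the final sound of *dildi* is /i/ (a vowel), it takes -pev, giving *dildipev*.
*kas*: final sound = /s/, a voiceless consonant → -u → *kasu*.

idzuk, dildipev, kasu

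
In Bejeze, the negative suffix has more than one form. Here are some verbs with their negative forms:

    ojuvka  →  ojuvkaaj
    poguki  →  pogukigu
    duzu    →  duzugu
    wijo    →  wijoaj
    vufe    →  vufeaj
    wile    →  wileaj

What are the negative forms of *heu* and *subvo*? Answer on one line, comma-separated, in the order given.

heugu, subvoaj

The alternation tracks the last vowel of the stem — -gu when the last vowel of the stem is a high vowel (*poguki*, *duzu*); -aj when the last vowel of the stem is a non-high vowel (*ojuvka*, *wijo*, *vufe*, *wile*).
*heu*: last vowel = /u/, a high vowel → -gu → *heugu*.
The last vowel of *subvo* is /o/, which is a non-high vowel, so the suffix is -aj, giving *subvoaj*.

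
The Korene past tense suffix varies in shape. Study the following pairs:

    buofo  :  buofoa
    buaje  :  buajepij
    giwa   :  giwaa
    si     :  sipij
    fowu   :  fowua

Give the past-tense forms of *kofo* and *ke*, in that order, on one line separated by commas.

kofoa, kepij

The pattern is front/back vowel harmony: -pij when the last vowel of the stem is a front vowel (*buaje*, *si*); -a when the last vowel of the stem is a back vowel (*buofo*, *giwa*, *fowu*).
*kofo* — last vowel /o/ (a back vowel) → -a → *kofoa*.
Since the last vowel of *ke* is /e/ (a front vowel), it takes -pij, giving *kepij*.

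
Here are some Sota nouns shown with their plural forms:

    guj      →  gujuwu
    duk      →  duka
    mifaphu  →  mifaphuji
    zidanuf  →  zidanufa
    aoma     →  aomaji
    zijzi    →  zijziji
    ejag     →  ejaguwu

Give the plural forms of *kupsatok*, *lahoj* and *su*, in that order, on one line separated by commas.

Looking at the final sound of each stem: -a when the stem ends in a voiceless consonant (*duk*, *zidanuf*); -uwu when the stem ends in a voiced consonant (*guj*, *ejag*); -ji when the stem ends in a vowel (*mifaphu*, *aoma*, *zijzi*).
*kupsatok*: final sound = /k/, a voiceless consonant → -a → *kupsatoka*.
The final sound of *lahoj* is /j/, which is a voiced consonant, so the suffix is -uwu, giving *lahojuwu*.
Since the final sound of *su* is /u/ (a vowel), it takes -ji, giving *suji*.

kupsatoka, lahojuwu, suji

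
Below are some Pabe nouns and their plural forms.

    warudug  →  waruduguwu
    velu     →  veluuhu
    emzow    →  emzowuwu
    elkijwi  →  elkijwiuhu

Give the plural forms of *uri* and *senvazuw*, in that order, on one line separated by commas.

The suffix is conditioned by the final sound: -uwu when the stem ends in a consonant (*warudug*, *emzow*); -uhu when the stem ends in a vowel (*velu*, *elkijwi*).
Since the final sound of *uri* is /i/ (a vowel), it takes -uhu, giving *uriuhu*.
Since the final sound of *senvazuw* is /w/ (a consonant), it takes -uwu, giving *senvazuwuwu*.

uriuhu, senvazuwuwu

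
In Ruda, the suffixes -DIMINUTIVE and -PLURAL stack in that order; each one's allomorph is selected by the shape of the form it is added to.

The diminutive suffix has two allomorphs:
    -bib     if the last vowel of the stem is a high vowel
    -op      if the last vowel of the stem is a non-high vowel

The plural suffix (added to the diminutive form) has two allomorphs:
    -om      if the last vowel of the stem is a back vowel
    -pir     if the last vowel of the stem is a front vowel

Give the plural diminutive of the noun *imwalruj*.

Since the last vowel of *imwalruj* is /u/ (a high vowel), it takes -bib, giving *imwalrujbib*.
The last vowel of the diminutive form *imwalrujbib* is /i/, which is a front vowel, so the plural suffix is -pir, giving *imwalrujbibpir*.

imwalrujbibpir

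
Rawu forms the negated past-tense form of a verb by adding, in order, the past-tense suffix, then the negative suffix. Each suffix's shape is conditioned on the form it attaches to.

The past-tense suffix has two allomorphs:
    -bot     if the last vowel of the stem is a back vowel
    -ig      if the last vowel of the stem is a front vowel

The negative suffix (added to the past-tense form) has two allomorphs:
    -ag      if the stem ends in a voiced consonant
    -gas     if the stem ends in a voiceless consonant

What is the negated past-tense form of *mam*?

*mam* — last vowel /a/ (a back vowel) → -bot → *mambot*.
The past-tense form *mambot*: final consonant = /t/, voiceless → -gas → *mambotgas*.

mambotgas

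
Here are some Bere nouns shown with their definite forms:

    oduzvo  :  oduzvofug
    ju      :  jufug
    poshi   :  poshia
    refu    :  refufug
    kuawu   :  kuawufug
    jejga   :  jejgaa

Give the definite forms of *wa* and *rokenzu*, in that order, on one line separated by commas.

waa, rokenzufug

Looking at the last vowel of each stem: -fug when the last vowel of the stem is a rounded vowel (*oduzvo*, *ju*, *refu*, *kuawu*); -a when the last vowel of the stem is an unrounded vowel (*poshi*, *jejga*).
The last vowel of *wa* is /a/, which is an unrounded vowel, so the suffix is -a, giving *waa*.
Since the last vowel of *rokenzu* is /u/ (a rounded vowel), it takes -fug, giving *rokenzufug*.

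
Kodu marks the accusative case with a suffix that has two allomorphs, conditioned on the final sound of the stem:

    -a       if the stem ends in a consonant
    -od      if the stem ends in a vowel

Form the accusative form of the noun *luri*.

luriod

*luri* — final sound /i/ (a vowel) → -od → *luriod*.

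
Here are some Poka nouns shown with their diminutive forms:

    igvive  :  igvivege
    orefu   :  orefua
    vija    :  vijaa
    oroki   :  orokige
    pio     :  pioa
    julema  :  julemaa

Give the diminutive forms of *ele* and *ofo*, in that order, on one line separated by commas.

elege, ofoa

The alternation tracks the last vowel of the stem — -ge when the last vowel of the stem is a front vowel (*igvive*, *oroki*); -a when the last vowel of the stem is a back vowel (*orefu*, *vija*, *pio*, *julema*).
The last vowel of *ele* is /e/, which is a front vowel, so the suffix is -ge, giving *elege*.
*ofo*: last vowel = /o/, a back vowel → -a → *ofoa*.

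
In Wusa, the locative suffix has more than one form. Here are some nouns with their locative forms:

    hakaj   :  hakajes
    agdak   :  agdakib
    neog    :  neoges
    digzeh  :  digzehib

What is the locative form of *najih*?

najihib

The suffix is conditioned by the final consonant: -ib when the stem ends in a voiceless consonant (*agdak*, *digzeh*); -es when the stem ends in a voiced consonant (*hakaj*, *neog*).
Since the final consonant of *najih* is /h/ (voiceless), it takes -ib, giving *najihib*.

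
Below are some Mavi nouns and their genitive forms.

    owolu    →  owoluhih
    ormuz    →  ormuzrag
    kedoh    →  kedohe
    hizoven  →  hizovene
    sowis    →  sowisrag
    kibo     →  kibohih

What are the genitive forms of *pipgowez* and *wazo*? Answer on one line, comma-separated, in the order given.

pipgowezrag, wazohih

The suffix is conditioned by the final sound: -rag when the stem ends in a sibilant (*ormuz*, *sowis*); -e when the stem ends in a non-sibilant consonant (*kedoh*, *hizoven*); -hih when the stem ends in a vowel (*owolu*, *kibo*).
Since the final sound of *pipgowez* is /z/ (a sibilant), it takes -rag, giving *pipgowezrag*.
*wazo* — final sound /o/ (a vowel) → -hih → *wazohih*.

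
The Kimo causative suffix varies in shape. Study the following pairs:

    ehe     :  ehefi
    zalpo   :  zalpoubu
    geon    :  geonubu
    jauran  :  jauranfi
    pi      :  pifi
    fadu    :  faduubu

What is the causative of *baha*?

bahafi

The alternation tracks the last vowel of the stem — -ubu when the last vowel of the stem is a rounded vowel (*zalpo*, *geon*, *fadu*); -fi when the last vowel of the stem is an unrounded vowel (*ehe*, *jauran*, *pi*).
*baha* — last vowel /a/ (an unrounded vowel) → -fi → *bahafi*.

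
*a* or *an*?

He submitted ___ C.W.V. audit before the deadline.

The indefinite article is chosen by the initial *sound* of the following word, not its spelling.
The initialism *C.W.V.* is read letter by letter; the first letter, C, is pronounced /siː/, which begins with a consonant sound.
So the article is *a*: He submitted a C.W.V. audit before the deadline.

a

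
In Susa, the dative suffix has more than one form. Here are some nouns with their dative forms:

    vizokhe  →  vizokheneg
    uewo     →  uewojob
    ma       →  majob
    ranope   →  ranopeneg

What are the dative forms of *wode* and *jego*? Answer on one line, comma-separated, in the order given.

wodeneg, jegojob

The pattern is front/back vowel harmony: -neg when the last vowel of the stem is a front vowel (*vizokhe*, *ranope*); -job when the last vowel of the stem is a back vowel (*uewo*, *ma*).
*wode* — last vowel /e/ (a front vowel) → -neg → *wodeneg*.
*jego*: last vowel = /o/, a back vowel → -job → *jegojob*.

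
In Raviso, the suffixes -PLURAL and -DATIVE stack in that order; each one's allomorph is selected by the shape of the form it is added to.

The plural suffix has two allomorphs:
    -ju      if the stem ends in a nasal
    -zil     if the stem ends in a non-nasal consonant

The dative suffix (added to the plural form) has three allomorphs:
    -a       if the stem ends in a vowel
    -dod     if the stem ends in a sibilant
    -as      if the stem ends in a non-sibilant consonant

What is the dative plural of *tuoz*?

The final consonant of *tuoz* is /z/, which is non-nasal, so the plural suffix is -zil, giving *tuozzil*.
The plural form *tuozzil* — final sound /l/ (a non-sibilant consonant) → -as → *tuozzilas*.

tuozzilas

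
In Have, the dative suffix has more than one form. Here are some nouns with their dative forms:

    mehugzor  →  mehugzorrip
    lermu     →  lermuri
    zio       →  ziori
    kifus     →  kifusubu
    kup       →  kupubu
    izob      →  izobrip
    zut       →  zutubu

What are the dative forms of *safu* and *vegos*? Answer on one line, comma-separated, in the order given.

Looking at the final sound of each stem: -ubu when the stem ends in a voiceless consonant (*kifus*, *kup*, *zut*); -rip when the stem ends in a voiced consonant (*mehugzor*, *izob*); -ri when the stem ends in a vowel (*lermu*, *zio*).
Since the final sound of *safu* is /u/ (a vowel), it takes -ri, giving *safuri*.
*vegos* — final sound /s/ (a voiceless consonant) → -ubu → *vegosubu*.

safuri, vegosubu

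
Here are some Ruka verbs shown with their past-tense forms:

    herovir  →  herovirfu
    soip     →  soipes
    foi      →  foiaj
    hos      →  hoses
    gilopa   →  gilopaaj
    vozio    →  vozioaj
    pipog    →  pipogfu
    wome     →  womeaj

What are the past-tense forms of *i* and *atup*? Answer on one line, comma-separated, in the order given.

iaj, atupes

Looking at the final sound of each stem: -es when the stem ends in a voiceless consonant (*soip*, *hos*); -fu when the stem ends in a voiced consonant (*herovir*, *pipog*); -aj when the stem ends in a vowel (*foi*, *gilopa*, *vozio*, *wome*).
The final sound of *i* is /i/, which is a vowel, so the suffix is -aj, giving *iaj*.
*atup*: final sound = /p/, a voiceless consonant → -es → *atupes*.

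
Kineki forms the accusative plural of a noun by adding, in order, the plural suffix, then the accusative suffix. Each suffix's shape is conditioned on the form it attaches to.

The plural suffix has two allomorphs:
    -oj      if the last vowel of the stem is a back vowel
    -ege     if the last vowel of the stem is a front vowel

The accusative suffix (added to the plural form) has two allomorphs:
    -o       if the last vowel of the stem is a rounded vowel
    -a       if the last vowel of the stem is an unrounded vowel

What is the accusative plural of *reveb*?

revebegea

Since the last vowel of *reveb* is /e/ (a front vowel), it takes -ege, giving *revebege*.
The last vowel of the plural form *revebege* is /e/, which is an unrounded vowel, so the accusative suffix is -a, giving *revebegea*.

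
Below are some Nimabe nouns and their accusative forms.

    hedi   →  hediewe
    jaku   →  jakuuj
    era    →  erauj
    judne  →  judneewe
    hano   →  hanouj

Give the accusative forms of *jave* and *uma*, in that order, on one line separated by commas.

The pattern is front/back vowel harmony: -ewe when the last vowel of the stem is a front vowel (*hedi*, *judne*); -uj when the last vowel of the stem is a back vowel (*jaku*, *era*, *hano*).
Since the last vowel of *jave* is /e/ (a front vowel), it takes -ewe, giving *javeewe*.
*uma* — last vowel /a/ (a back vowel) → -uj → *umauj*.

javeewe, umauj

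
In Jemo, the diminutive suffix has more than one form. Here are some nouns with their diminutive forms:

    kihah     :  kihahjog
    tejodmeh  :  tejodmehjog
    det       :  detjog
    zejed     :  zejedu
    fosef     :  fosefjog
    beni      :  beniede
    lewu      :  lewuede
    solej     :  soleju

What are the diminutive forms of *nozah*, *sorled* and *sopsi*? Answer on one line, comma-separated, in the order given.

The alternation tracks the final sound of the stem — -jog when the stem ends in a voiceless consonant (*kihah*, *tejodmeh*, *det*, *fosef*); -u when the stem ends in a voiced consonant (*zejed*, *solej*); -ede when the stem ends in a vowel (*beni*, *lewu*).
*nozah*: final sound = /h/, a voiceless consonant → -jog → *nozahjog*.
The final sound of *sorled* is /d/, which is a voiced consonant, so the suffix is -u, giving *sorledu*.
*sopsi*: final sound = /i/, a vowel → -ede → *sopsiede*.

nozahjog, sorledu, sopsiede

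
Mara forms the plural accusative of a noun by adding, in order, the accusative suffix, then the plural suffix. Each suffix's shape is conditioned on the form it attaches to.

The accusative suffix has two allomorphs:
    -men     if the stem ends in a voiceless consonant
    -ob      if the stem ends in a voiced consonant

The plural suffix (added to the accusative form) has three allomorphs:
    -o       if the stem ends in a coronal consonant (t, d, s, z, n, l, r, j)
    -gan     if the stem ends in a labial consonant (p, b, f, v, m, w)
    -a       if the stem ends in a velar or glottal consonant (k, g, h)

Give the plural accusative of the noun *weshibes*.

weshibesmeno

The final consonant of *weshibes* is /s/, which is voiceless, so the accusative suffix is -men, giving *weshibesmen*.
Since the final consonant of the accusative form *weshibesmen* is /n/ (coronal), it takes -o, giving *weshibesmeno*.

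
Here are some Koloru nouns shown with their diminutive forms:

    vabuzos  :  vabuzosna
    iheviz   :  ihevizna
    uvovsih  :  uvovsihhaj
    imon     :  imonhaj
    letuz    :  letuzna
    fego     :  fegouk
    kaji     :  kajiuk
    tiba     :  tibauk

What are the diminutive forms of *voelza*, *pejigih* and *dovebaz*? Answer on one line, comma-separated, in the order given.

voelzauk, pejigihhaj, dovebazna

The pattern is sibilance of the final sound: -na when the stem ends in a sibilant (*vabuzos*, *iheviz*, *letuz*); -haj when the stem ends in a non-sibilant consonant (*uvovsih*, *imon*); -uk when the stem ends in a vowel (*fego*, *kaji*, *tiba*).
Since the final sound of *voelza* is /a/ (a vowel), it takes -uk, giving *voelzauk*.
*pejigih* — final sound /h/ (a non-sibilant consonant) → -haj → *pejigihhaj*.
*dovebaz*: final sound = /z/, a sibilant → -na → *dovebazna*.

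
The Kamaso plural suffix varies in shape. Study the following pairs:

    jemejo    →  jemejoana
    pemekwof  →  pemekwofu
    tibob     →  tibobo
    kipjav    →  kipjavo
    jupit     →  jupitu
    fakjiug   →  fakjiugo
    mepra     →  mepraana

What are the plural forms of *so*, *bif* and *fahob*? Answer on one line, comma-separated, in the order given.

Looking at the final sound of each stem: -u when the stem ends in a voiceless consonant (*pemekwof*, *jupit*); -o when the stem ends in a voiced consonant (*tibob*, *kipjav*, *fakjiug*); -ana when the stem ends in a vowel (*jemejo*, *mepra*).
Since the final sound of *so* is /o/ (a vowel), it takes -ana, giving *soana*.
*bif*: final sound = /f/, a voiceless consonant → -u → *bifu*.
Since the final sound of *fahob* is /b/ (a voiced consonant), it takes -o, giving *fahobo*.

soana, bifu, fahobo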